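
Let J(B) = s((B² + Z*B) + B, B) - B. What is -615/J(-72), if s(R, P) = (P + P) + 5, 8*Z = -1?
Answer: 615/67 ≈ 9.1791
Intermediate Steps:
Z = -⅛ (Z = (⅛)*(-1) = -⅛ ≈ -0.12500)
s(R, P) = 5 + 2*P (s(R, P) = 2*P + 5 = 5 + 2*P)
J(B) = 5 + B (J(B) = (5 + 2*B) - B = 5 + B)
-615/J(-72) = -615/(5 - 72) = -615/(-67) = -615*(-1/67) = 615/67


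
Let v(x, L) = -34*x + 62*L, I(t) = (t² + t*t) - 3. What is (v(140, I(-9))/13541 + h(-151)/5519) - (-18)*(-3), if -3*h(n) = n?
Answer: -12020257921/224198337 ≈ -53.614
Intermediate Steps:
I(t) = -3 + 2*t² (I(t) = (t² + t²) - 3 = 2*t² - 3 = -3 + 2*t²)
h(n) = -n/3
(v(140, I(-9))/13541 + h(-151)/5519) - (-18)*(-3) = ((-34*140 + 62*(-3 + 2*(-9)²))/13541 - ⅓*(-151)/5519) - (-18)*(-3) = ((-4760 + 62*(-3 + 2*81))*(1/13541) + (151/3)*(1/5519)) - 1*54 = ((-4760 + 62*(-3 + 162))*(1/13541) + 151/16557) - 54 = ((-4760 + 62*159)*(1/13541) + 151/16557) - 54 = ((-4760 + 9858)*(1/13541) + 151/16557) - 54 = (5098*(1/13541) + 151/16557) - 54 = (5098/13541 + 151/16557) - 54 = 86452277/224198337 - 54 = -12020257921/224198337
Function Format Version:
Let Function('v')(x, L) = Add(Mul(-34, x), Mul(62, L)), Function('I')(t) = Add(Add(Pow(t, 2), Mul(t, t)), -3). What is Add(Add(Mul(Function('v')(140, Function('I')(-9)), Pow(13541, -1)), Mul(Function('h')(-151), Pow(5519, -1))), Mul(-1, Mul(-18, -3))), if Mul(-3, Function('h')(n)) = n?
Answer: Rational(-12020257921, 224198337) ≈ -53.614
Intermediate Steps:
Function('I')(t) = Add(-3, Mul(2, Pow(t, 2))) (Function('I')(t) = Add(Add(Pow(t, 2), Pow(t, 2)), -3) = Add(Mul(2, Pow(t, 2)), -3) = Add(-3, Mul(2, Pow(t, 2))))
Function('h')(n) = Mul(Rational(-1, 3), n)
Add(Add(Mul(Function('v')(140, Function('I')(-9)), Pow(13541, -1)), Mul(Function('h')(-151), Pow(5519, -1))), Mul(-1, Mul(-18, -3))) = Add(Add(Mul(Add(Mul(-34, 140), Mul(62, Add(-3, Mul(2, Pow(-9, 2))))), Pow(13541, -1)), Mul(Mul(Rational(-1, 3), -151), Pow(5519, -1))), Mul(-1, Mul(-18, -3))) = Add(Add(Mul(Add(-4760, Mul(62, Add(-3, Mul(2, 81)))), Rational(1, 13541)), Mul(Rational(151, 3), Rational(1, 5519))), Mul(-1, 54)) = Add(Add(Mul(Add(-4760, Mul(62, Add(-3, 162))), Rational(1, 13541)), Rational(151, 16557)), -54) = Add(Add(Mul(Add(-4760, Mul(62, 159)), Rational(1, 13541)), Rational(151, 16557)), -54) = Add(Add(Mul(Add(-4760, 9858), Rational(1, 13541)), Rational(151, 16557)), -54) = Add(Add(Mul(5098, Rational(1, 13541)), Rational(151, 16557)), -54) = Add(Add(Rational(5098, 13541), Rational(151, 16557)), -54) = Add(Rational(86452277, 224198337), -54) = Rational(-12020257921, 224198337)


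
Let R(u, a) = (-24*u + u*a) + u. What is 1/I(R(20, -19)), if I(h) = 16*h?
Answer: -1/13440 ≈ -7.4405e-5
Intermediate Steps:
R(u, a) = -23*u + a*u (R(u, a) = (-24*u + a*u) + u = -23*u + a*u)
1/I(R(20, -19)) = 1/(16*(20*(-23 - 19))) = 1/(16*(20*(-42))) = 1/(16*(-840)) = 1/(-13440) = -1/13440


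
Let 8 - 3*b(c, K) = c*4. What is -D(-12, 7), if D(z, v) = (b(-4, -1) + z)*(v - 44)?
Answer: -148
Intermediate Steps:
b(c, K) = 8/3 - 4*c/3 (b(c, K) = 8/3 - c*4/3 = 8/3 - 4*c/3)
D(z, v) = (-44 + v)*(8 + z) (D(z, v) = ((8/3 - 4/3*(-4)) + z)*(v - 44) = ((8/3 + 16/3) + z)*(-44 + v) = (8 + z)*(-44 + v) = (-44 + v)*(8 + z))
-D(-12, 7) = -(-352 - 44*(-12) + 8*7 + 7*(-12)) = -(-352 + 528 + 56 - 84) = -1*148 = -148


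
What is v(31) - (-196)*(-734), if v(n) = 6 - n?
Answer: -143889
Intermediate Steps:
v(31) - (-196)*(-734) = (6 - 1*31) - (-196)*(-734) = (6 - 31) - 196*734 = -25 - 143864 = -143889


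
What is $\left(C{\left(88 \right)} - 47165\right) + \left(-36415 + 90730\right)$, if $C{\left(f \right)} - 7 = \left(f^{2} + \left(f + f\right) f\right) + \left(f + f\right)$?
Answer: $30565$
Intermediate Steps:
$C{\left(f \right)} = 7 + 2 f + 3 f^{2}$ ($C{\left(f \right)} = 7 + \left(\left(f^{2} + \left(f + f\right) f\right) + \left(f + f\right)\right) = 7 + \left(\left(f^{2} + 2 f f\right) + 2 f\right) = 7 + \left(\left(f^{2} + 2 f^{2}\right) + 2 f\right) = 7 + \left(3 f^{2} + 2 f\right) = 7 + \left(2 f + 3 f^{2}\right) = 7 + 2 f + 3 f^{2}$)
$\left(C{\left(88 \right)} - 47165\right) + \left(-36415 + 90730\right) = \left(\left(7 + 2 \cdot 88 + 3 \cdot 88^{2}\right) - 47165\right) + \left(-36415 + 90730\right) = \left(\left(7 + 176 + 3 \cdot 7744\right) - 47165\right) + 54315 = \left(\left(7 + 176 + 23232\right) - 47165\right) + 54315 = \left(23415 - 47165\right) + 54315 = -23750 + 54315 = 30565$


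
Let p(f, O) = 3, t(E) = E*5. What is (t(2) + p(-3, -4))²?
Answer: 169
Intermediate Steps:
t(E) = 5*E
(t(2) + p(-3, -4))² = (5*2 + 3)² = (10 + 3)² = 13² = 169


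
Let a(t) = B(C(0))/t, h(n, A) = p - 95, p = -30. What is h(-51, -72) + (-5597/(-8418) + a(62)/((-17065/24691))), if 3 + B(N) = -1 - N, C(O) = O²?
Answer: -553279439119/4453248270 ≈ -124.24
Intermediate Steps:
h(n, A) = -125 (h(n, A) = -30 - 95 = -125)
B(N) = -4 - N (B(N) = -3 + (-1 - N) = -4 - N)
a(t) = -4/t (a(t) = (-4 - 1*0²)/t = (-4 - 1*0)/t = (-4 + 0)/t = -4/t)
h(-51, -72) + (-5597/(-8418) + a(62)/((-17065/24691))) = -125 + (-5597/(-8418) + (-4/62)/((-17065/24691))) = -125 + (-5597*(-1/8418) + (-4*1/62)/((-17065*1/24691))) = -125 + (5597/8418 - 2/(31*(-17065/24691))) = -125 + (5597/8418 - 2/31*(-24691/17065)) = -125 + (5597/8418 + 49382/529015) = -125 + 3376594631/4453248270 = -553279439119/4453248270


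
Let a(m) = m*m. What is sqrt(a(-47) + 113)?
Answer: 3*sqrt(258) ≈ 48.187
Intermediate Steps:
a(m) = m**2
sqrt(a(-47) + 113) = sqrt((-47)**2 + 113) = sqrt(2209 + 113) = sqrt(2322) = 3*sqrt(258)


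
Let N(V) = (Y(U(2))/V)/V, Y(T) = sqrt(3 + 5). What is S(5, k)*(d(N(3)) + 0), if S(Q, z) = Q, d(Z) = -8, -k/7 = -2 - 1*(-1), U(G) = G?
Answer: -40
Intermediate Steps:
Y(T) = 2*sqrt(2) (Y(T) = sqrt(8) = 2*sqrt(2))
k = 7 (k = -7*(-2 - 1*(-1)) = -7*(-2 + 1) = -7*(-1) = 7)
N(V) = 2*sqrt(2)/V**2 (N(V) = ((2*sqrt(2))/V)/V = (2*sqrt(2)/V)/V = 2*sqrt(2)/V**2)
S(5, k)*(d(N(3)) + 0) = 5*(-8 + 0) = 5*(-8) = -40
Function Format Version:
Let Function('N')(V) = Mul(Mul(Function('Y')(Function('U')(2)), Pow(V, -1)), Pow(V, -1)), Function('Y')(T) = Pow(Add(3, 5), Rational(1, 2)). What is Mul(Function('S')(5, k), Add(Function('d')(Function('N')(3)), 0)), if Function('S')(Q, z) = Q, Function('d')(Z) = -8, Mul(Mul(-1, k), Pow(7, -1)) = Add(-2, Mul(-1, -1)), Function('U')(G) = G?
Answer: -40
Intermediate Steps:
Function('Y')(T) = Mul(2, Pow(2, Rational(1, 2))) (Function('Y')(T) = Pow(8, Rational(1, 2)) = Mul(2, Pow(2, Rational(1, 2))))
k = 7 (k = Mul(-7, Add(-2, Mul(-1, -1))) = Mul(-7, Add(-2, 1)) = Mul(-7, -1) = 7)
Function('N')(V) = Mul(2, Pow(2, Rational(1, 2)), Pow(V, -2)) (Function('N')(V) = Mul(Mul(Mul(2, Pow(2, Rational(1, 2))), Pow(V, -1)), Pow(V, -1)) = Mul(Mul(2, Pow(2, Rational(1, 2)), Pow(V, -1)), Pow(V, -1)) = Mul(2, Pow(2, Rational(1, 2)), Pow(V, -2)))
Mul(Function('S')(5, k), Add(Function('d')(Function('N')(3)), 0)) = Mul(5, Add(-8, 0)) = Mul(5, -8) = -40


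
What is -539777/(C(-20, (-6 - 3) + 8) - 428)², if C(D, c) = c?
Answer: -539777/184041 ≈ -2.9329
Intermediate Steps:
-539777/(C(-20, (-6 - 3) + 8) - 428)² = -539777/(((-6 - 3) + 8) - 428)² = -539777/((-9 + 8) - 428)² = -539777/(-1 - 428)² = -539777/((-429)²) = -539777/184041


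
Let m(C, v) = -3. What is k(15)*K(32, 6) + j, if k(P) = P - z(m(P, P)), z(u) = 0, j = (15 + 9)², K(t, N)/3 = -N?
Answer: 306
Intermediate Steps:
K(t, N) = -3*N (K(t, N) = 3*(-N) = -3*N)
j = 576 (j = 24² = 576)
k(P) = P (k(P) = P - 1*0 = P + 0 = P)
k(15)*K(32, 6) + j = 15*(-3*6) + 576 = 15*(-18) + 576 = -270 + 576 = 306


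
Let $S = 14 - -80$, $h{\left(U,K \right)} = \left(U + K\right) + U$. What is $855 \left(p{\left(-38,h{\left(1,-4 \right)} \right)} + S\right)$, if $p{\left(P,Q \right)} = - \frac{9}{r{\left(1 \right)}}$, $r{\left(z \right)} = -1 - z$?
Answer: $\frac{168435}{2} \approx 84218.0$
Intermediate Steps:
$h{\left(U,K \right)} = K + 2 U$ ($h{\left(U,K \right)} = \left(K + U\right) + U = K + 2 U$)
$S = 94$ ($S = 14 + 80 = 94$)
$p{\left(P,Q \right)} = \frac{9}{2}$ ($p{\left(P,Q \right)} = - \frac{9}{-1 - 1} = - \frac{9}{-2} = \left(-9\right) \left(- \frac{1}{2}\right) = \frac{9}{2}$)
$855 \left(p{\left(-38,h{\left(1,-4 \right)} \right)} + S\right) = 855 \left(\frac{9}{2} + 94\right) = 855 \cdot \frac{197}{2} = \frac{168435}{2}$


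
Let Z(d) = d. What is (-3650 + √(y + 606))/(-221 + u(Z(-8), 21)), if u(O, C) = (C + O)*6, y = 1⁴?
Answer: 3650/143 - √607/143 ≈ 25.352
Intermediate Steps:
y = 1
u(O, C) = 6*C + 6*O
(-3650 + √(y + 606))/(-221 + u(Z(-8), 21)) = (-3650 + √(1 + 606))/(-221 + (6*21 + 6*(-8))) = (-3650 + √607)/(-221 + (126 - 48)) = (-3650 + √607)/(-221 + 78) = (-3650 + √607)/(-143) = (-3650 + √607)*(-1/143) = 3650/143 - √607/143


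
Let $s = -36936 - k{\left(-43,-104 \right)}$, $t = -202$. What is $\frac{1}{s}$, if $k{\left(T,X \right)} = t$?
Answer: $- \frac{1}{36734} \approx -2.7223 \cdot 10^{-5}$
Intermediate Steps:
$k{\left(T,X \right)} = -202$
$s = -36734$ ($s = -36936 - -202 = -36936 + 202 = -36734$)
$\frac{1}{s} = \frac{1}{-36734} = - \frac{1}{36734}$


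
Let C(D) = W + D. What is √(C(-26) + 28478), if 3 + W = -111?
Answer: √28338 ≈ 168.34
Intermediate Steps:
W = -114 (W = -3 - 111 = -114)
C(D) = -114 + D
√(C(-26) + 28478) = √((-114 - 26) + 28478) = √(-140 + 28478) = √28338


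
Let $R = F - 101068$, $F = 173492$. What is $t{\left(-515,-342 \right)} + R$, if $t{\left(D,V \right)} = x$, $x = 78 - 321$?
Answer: $72181$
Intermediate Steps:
$x = -243$
$t{\left(D,V \right)} = -243$
$R = 72424$ ($R = 173492 - 101068 = 72424$)
$t{\left(-515,-342 \right)} + R = -243 + 72424 = 72181$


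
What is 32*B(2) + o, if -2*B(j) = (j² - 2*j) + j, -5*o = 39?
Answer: -199/5 ≈ -39.800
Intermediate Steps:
o = -39/5 (o = -⅕*39 = -39/5 ≈ -7.8000)
B(j) = j/2 - j²/2 (B(j) = -((j² - 2*j) + j)/2 = -(j² - j)/2 = j/2 - j²/2)
32*B(2) + o = 32*((½)*2*(1 - 1*2)) - 39/5 = 32*((½)*2*(1 - 2)) - 39/5 = 32*((½)*2*(-1)) - 39/5 = 32*(-1) - 39/5 = -32 - 39/5 = -199/5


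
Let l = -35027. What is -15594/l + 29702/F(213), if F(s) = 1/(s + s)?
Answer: 443198467998/35027 ≈ 1.2653e+7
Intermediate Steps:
F(s) = 1/(2*s)
-15594/l + 29702/F(213) = -15594/(-35027) + 29702/(((1/2)/213)) = -15594*(-1/35027) + 29702/(((1/2)*(1/213))) = 15594/35027 + 29702/(1/426) = 15594/35027 + 29702*426 = 15594/35027 + 12653052 = 443198467998/35027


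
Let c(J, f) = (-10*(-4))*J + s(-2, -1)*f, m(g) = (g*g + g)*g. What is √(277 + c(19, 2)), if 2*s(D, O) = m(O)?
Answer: √1037 ≈ 32.203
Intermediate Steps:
m(g) = g*(g + g²) (m(g) = (g² + g)*g = (g + g²)*g = g*(g + g²))
s(D, O) = O²*(1 + O)/2 (s(D, O) = (O²*(1 + O))/2 = O²*(1 + O)/2)
c(J, f) = 40*J (c(J, f) = (-10*(-4))*J + ((½)*(-1)²*(1 - 1))*f = 40*J + ((½)*1*0)*f = 40*J + 0*f = 40*J + 0 = 40*J)
√(277 + c(19, 2)) = √(277 + 40*19) = √(277 + 760) = √1037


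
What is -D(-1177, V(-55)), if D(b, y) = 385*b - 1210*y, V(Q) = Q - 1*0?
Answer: 386595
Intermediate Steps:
V(Q) = Q (V(Q) = Q + 0 = Q)
D(b, y) = -1210*y + 385*b
-D(-1177, V(-55)) = -(-1210*(-55) + 385*(-1177)) = -(66550 - 453145) = -1*(-386595) = 386595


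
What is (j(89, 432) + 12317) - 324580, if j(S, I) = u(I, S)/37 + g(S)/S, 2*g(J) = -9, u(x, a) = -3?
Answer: -2056564985/6586 ≈ -3.1226e+5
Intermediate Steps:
g(J) = -9/2 (g(J) = (½)*(-9) = -9/2)
j(S, I) = -3/37 - 9/(2*S)
(j(89, 432) + 12317) - 324580 = ((3/74)*(-111 - 2*89)/89 + 12317) - 324580 = ((3/74)*(1/89)*(-111 - 178) + 12317) - 324580 = ((3/74)*(1/89)*(-289) + 12317) - 324580 = (-867/6586 + 12317) - 324580 = 81118895/6586 - 324580 = -2056564985/6586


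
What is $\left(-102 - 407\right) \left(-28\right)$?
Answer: $14252$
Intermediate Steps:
$\left(-102 - 407\right) \left(-28\right) = \left(-509\right) \left(-28\right) = 14252$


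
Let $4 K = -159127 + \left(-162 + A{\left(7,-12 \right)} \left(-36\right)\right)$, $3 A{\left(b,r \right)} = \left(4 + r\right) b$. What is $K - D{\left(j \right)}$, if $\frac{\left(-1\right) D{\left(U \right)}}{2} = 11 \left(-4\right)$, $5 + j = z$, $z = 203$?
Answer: $- \frac{158969}{4} \approx -39742.0$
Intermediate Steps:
$j = 198$ ($j = -5 + 203 = 198$)
$D{\left(U \right)} = 88$ ($D{\left(U \right)} = - 2 \cdot 11 \left(-4\right) = \left(-2\right) \left(-44\right) = 88$)
$A{\left(b,r \right)} = \frac{b \left(4 + r\right)}{3}$ ($A{\left(b,r \right)} = \frac{\left(4 + r\right) b}{3} = \frac{b \left(4 + r\right)}{3}$)
$K = - \frac{158617}{4}$ ($K = \frac{-159127 - \left(162 - \frac{1}{3} \cdot 7 \left(4 - 12\right) \left(-36\right)\right)}{4} = \frac{-159127 - \left(162 - \frac{1}{3} \cdot 7 \left(-8\right) \left(-36\right)\right)}{4} = \frac{-159127 - -510}{4} = \frac{-159127 + \left(-162 + 672\right)}{4} = \frac{-159127 + 510}{4} = \frac{1}{4} \left(-158617\right) = - \frac{158617}{4} \approx -39654.0$)
$K - D{\left(j \right)} = - \frac{158617}{4} - 88 = - \frac{158969}{4}$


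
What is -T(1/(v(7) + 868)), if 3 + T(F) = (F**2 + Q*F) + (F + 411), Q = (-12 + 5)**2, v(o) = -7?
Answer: -302502019/741321 ≈ -408.06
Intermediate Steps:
Q = 49 (Q = (-7)**2 = 49)
T(F) = 408 + F**2 + 50*F (T(F) = -3 + ((F**2 + 49*F) + (F + 411)) = -3 + ((F**2 + 49*F) + (411 + F)) = -3 + (411 + F**2 + 50*F) = 408 + F**2 + 50*F)
-T(1/(v(7) + 868)) = -(408 + (1/(-7 + 868))**2 + 50/(-7 + 868)) = -(408 + (1/861)**2 + 50/861) = -(408 + (1/861)**2 + 50*(1/861)) = -(408 + 1/741321 + 50/861) = -1*302502019/741321 = -302502019/741321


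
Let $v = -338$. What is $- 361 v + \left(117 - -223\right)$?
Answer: $122358$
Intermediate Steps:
$- 361 v + \left(117 - -223\right) = \left(-361\right) \left(-338\right) + \left(117 - -223\right) = 122018 + \left(117 + 223\right) = 122018 + 340 = 122358$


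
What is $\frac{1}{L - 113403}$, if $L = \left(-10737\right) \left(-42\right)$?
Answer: $\frac{1}{337551} \approx 2.9625 \cdot 10^{-6}$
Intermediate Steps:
$L = 450954$
$\frac{1}{L - 113403} = \frac{1}{450954 - 113403} = \frac{1}{337551}$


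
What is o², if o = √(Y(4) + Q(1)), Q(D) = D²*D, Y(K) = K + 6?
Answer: 11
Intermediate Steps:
Y(K) = 6 + K
Q(D) = D³
o = √11 (o = √((6 + 4) + 1³) = √(10 + 1) = √11 ≈ 3.3166)
o² = (√11)² = 11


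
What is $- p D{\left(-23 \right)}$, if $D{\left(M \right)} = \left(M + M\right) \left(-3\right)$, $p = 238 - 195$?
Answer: $-5934$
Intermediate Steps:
$p = 43$
$D{\left(M \right)} = - 6 M$ ($D{\left(M \right)} = 2 M \left(-3\right) = - 6 M$)
$- p D{\left(-23 \right)} = - 43 \left(\left(-6\right) \left(-23\right)\right) = - 43 \cdot 138 = \left(-1\right) 5934 = -5934$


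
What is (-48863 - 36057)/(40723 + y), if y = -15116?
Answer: -84920/25607 ≈ -3.3163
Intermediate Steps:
(-48863 - 36057)/(40723 + y) = (-48863 - 36057)/(40723 - 15116) = -84920/25607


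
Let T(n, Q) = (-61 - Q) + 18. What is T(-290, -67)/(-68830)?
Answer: -12/34415 ≈ -0.00034869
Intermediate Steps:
T(n, Q) = -43 - Q
T(-290, -67)/(-68830) = (-43 - 1*(-67))/(-68830) = (-43 + 67)*(-1/68830) = 24*(-1/68830) = -12/34415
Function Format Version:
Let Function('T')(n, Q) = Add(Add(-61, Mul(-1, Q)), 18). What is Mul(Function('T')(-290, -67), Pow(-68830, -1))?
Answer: Rational(-12, 34415) ≈ -0.00034869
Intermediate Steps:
Function('T')(n, Q) = Add(-43, Mul(-1, Q))
Mul(Function('T')(-290, -67), Pow(-68830, -1)) = Mul(Add(-43, Mul(-1, -67)), Pow(-68830, -1)) = Mul(Add(-43, 67), Rational(-1, 68830)) = Mul(24, Rational(-1, 68830)) = Rational(-12, 34415)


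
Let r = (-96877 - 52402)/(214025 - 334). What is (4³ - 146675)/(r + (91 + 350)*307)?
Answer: -31329451201/28930834138 ≈ -1.0829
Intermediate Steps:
r = -149279/213691 ≈ -0.69857
(4³ - 146675)/(r + (91 + 350)*307) = (4³ - 146675)/(-149279/213691 + (91 + 350)*307) = (64 - 146675)/(-149279/213691 + 441*307) = -146611/(-149279/213691 + 135387) = -146611/28930834138/213691 = -146611*213691/28930834138 = -31329451201/28930834138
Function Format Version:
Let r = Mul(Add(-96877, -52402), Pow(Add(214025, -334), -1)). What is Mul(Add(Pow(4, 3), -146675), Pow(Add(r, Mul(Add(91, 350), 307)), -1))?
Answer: Rational(-31329451201, 28930834138) ≈ -1.0829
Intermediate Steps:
r = Rational(-149279, 213691) (r = Mul(-149279, Pow(213691, -1)) = Mul(-149279, Rational(1, 213691)) = Rational(-149279, 213691) ≈ -0.69857)
Mul(Add(Pow(4, 3), -146675), Pow(Add(r, Mul(Add(91, 350), 307)), -1)) = Mul(Add(Pow(4, 3), -146675), Pow(Add(Rational(-149279, 213691), Mul(Add(91, 350), 307)), -1)) = Mul(Add(64, -146675), Pow(Add(Rational(-149279, 213691), Mul(441, 307)), -1)) = Mul(-146611, Pow(Add(Rational(-149279, 213691), 135387), -1)) = Mul(-146611, Pow(Rational(28930834138, 213691), -1)) = Mul(-146611, Rational(213691, 28930834138)) = Rational(-31329451201, 28930834138)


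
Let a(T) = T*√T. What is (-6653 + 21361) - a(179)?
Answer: 14708 - 179*√179 ≈ 12313.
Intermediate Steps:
a(T) = T^(3/2)
(-6653 + 21361) - a(179) = (-6653 + 21361) - 179^(3/2) = 14708 - 179*√179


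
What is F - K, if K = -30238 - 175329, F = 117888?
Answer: 323455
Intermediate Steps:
K = -205567
F - K = 117888 - 1*(-205567) = 117888 + 205567 = 323455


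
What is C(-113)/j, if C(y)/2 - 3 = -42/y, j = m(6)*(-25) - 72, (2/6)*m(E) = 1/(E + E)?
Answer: -3048/35369 ≈ -0.086177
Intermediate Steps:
m(E) = 3/(2*E) (m(E) = 3/(E + E) = 3/((2*E)) = 3*(1/(2*E)) = 3/(2*E))
j = -313/4 (j = ((3/2)/6)*(-25) - 72 = ((3/2)*(⅙))*(-25) - 72 = (¼)*(-25) - 72 = -25/4 - 72 = -313/4 ≈ -78.250)
C(y) = 6 - 84/y (C(y) = 6 + 2*(-42/y) = 6 - 84/y)
C(-113)/j = (6 - 84/(-113))/(-313/4) = (6 - 84*(-1/113))*(-4/313) = (6 + 84/113)*(-4/313) = (762/113)*(-4/313) = -3048/35369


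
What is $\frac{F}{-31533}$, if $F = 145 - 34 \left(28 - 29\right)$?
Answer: $- \frac{179}{31533} \approx -0.0056766$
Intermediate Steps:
$F = 179$ ($F = 145 - -34 = 145 + 34 = 179$)
$\frac{F}{-31533} = \frac{179}{-31533} = 179 \left(- \frac{1}{31533}\right) = - \frac{179}{31533}$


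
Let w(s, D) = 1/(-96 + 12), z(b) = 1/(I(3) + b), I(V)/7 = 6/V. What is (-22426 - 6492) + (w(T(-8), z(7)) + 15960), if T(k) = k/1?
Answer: -1088473/84 ≈ -12958.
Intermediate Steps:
I(V) = 42/V (I(V) = 7*(6/V) = 42/V)
T(k) = k (T(k) = k*1 = k)
z(b) = 1/(14 + b) (z(b) = 1/(42/3 + b) = 1/(42*(⅓) + b) = 1/(14 + b))
w(s, D) = -1/84 (w(s, D) = 1/(-84) = -1/84)
(-22426 - 6492) + (w(T(-8), z(7)) + 15960) = (-22426 - 6492) + (-1/84 + 15960) = -28918 + 1340639/84 = -1088473/84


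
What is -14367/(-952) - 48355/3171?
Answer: -68029/431256 ≈ -0.15775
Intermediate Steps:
-14367/(-952) - 48355/3171 = -14367*(-1/952) - 48355*1/3171 = 14367/952 - 48355/3171 = -68029/431256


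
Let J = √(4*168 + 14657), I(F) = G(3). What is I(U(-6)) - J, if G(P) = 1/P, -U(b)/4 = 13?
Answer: ⅓ - √15329 ≈ -123.48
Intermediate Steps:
U(b) = -52 (U(b) = -4*13 = -52)
I(F) = ⅓ (I(F) = 1/3 = ⅓)
J = √15329 (J = √(672 + 14657) = √15329 ≈ 123.81)
I(U(-6)) - J = ⅓ - √15329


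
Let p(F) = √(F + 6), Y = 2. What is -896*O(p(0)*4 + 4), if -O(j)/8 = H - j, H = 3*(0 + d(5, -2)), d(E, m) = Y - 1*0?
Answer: 14336 - 28672*√6 ≈ -55896.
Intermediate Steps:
p(F) = √(6 + F)
d(E, m) = 2 (d(E, m) = 2 - 1*0 = 2 + 0 = 2)
H = 6 (H = 3*(0 + 2) = 3*2 = 6)
O(j) = -48 + 8*j (O(j) = -8*(6 - j) = -48 + 8*j)
-896*O(p(0)*4 + 4) = -896*(-48 + 8*(√(6 + 0)*4 + 4)) = -896*(-48 + 8*(√6*4 + 4)) = -896*(-48 + 8*(4*√6 + 4)) = -896*(-48 + 8*(4 + 4*√6)) = -896*(-48 + (32 + 32*√6)) = -896*(-16 + 32*√6) = 14336 - 28672*√6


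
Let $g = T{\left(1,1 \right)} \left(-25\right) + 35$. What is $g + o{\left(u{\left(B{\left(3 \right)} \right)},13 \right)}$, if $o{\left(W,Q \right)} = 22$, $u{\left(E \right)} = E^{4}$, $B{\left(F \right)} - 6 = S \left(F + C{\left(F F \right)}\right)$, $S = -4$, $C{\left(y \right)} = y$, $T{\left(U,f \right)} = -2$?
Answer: $107$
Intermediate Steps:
$B{\left(F \right)} = 6 - 4 F - 4 F^{2}$ ($B{\left(F \right)} = 6 - 4 \left(F + F F\right) = 6 - 4 \left(F + F^{2}\right) = 6 - \left(4 F + 4 F^{2}\right) = 6 - 4 F - 4 F^{2}$)
$g = 85$ ($g = \left(-2\right) \left(-25\right) + 35 = 50 + 35 = 85$)
$g + o{\left(u{\left(B{\left(3 \right)} \right)},13 \right)} = 85 + 22 = 107$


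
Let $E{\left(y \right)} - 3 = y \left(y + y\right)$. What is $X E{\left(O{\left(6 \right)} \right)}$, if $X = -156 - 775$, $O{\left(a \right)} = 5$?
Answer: $-49343$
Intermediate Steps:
$X = -931$ ($X = -156 - 775 = -931$)
$E{\left(y \right)} = 3 + 2 y^{2}$ ($E{\left(y \right)} = 3 + y \left(y + y\right) = 3 + y 2 y = 3 + 2 y^{2}$)
$X E{\left(O{\left(6 \right)} \right)} = - 931 \left(3 + 2 \cdot 5^{2}\right) = - 931 \left(3 + 2 \cdot 25\right) = - 931 \left(3 + 50\right) = \left(-931\right) 53 = -49343$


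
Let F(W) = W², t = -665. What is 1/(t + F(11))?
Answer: -1/544 ≈ -0.0018382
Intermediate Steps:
1/(t + F(11)) = 1/(-665 + 11²) = 1/(-665 + 121) = 1/(-544) = -1/544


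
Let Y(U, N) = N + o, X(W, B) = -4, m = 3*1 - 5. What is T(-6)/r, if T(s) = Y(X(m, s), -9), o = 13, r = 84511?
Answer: 4/84511 ≈ 4.7331e-5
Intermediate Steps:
m = -2 (m = 3 - 5 = -2)
Y(U, N) = 13 + N (Y(U, N) = N + 13 = 13 + N)
T(s) = 4 (T(s) = 13 - 9 = 4)
T(-6)/r = 4/84511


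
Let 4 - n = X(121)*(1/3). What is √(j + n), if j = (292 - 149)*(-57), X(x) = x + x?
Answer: I*√74049/3 ≈ 90.707*I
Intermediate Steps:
X(x) = 2*x
n = -230/3 (n = 4 - 2*121*1/3 = 4 - 242*1*(⅓) = 4 - 242/3 = -230/3 ≈ -76.667)
j = -8151 (j = 143*(-57) = -8151)
√(j + n) = √(-8151 - 230/3) = √(-24683/3) = I*√74049/3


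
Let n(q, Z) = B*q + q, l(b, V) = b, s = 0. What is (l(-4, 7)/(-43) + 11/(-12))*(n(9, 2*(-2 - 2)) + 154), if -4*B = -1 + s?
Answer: -280925/2064 ≈ -136.11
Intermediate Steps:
B = ¼ (B = -(-1 + 0)/4 = -¼*(-1) = ¼ ≈ 0.25000)
n(q, Z) = 5*q/4 (n(q, Z) = q/4 + q = 5*q/4)
(l(-4, 7)/(-43) + 11/(-12))*(n(9, 2*(-2 - 2)) + 154) = (-4/(-43) + 11/(-12))*((5/4)*9 + 154) = (-4*(-1/43) + 11*(-1/12))*(45/4 + 154) = (4/43 - 11/12)*(661/4) = -425/516*661/4 = -280925/2064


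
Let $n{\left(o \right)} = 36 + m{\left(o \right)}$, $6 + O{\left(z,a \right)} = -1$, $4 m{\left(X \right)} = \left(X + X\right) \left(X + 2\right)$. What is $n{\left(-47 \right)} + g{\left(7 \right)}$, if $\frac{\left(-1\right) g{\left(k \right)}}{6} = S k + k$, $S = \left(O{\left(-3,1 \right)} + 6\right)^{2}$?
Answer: $\frac{2019}{2} \approx 1009.5$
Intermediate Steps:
$m{\left(X \right)} = \frac{X \left(2 + X\right)}{2}$ ($m{\left(X \right)} = \frac{\left(X + X\right) \left(X + 2\right)}{4} = \frac{2 X \left(2 + X\right)}{4} = \frac{X \left(2 + X\right)}{2}$)
$O{\left(z,a \right)} = -7$ ($O{\left(z,a \right)} = -6 - 1 = -7$)
$S = 1$ ($S = \left(-7 + 6\right)^{2} = \left(-1\right)^{2} = 1$)
$g{\left(k \right)} = - 12 k$ ($g{\left(k \right)} = - 6 \left(1 k + k\right) = - 6 \left(k + k\right) = - 6 \cdot 2 k = - 12 k$)
$n{\left(o \right)} = 36 + \frac{o \left(2 + o\right)}{2}$
$n{\left(-47 \right)} + g{\left(7 \right)} = \left(36 + \frac{1}{2} \left(-47\right) \left(2 - 47\right)\right) - 84 = \left(36 + \frac{1}{2} \left(-47\right) \left(-45\right)\right) - 84 = \left(36 + \frac{2115}{2}\right) - 84 = \frac{2187}{2} - 84 = \frac{2019}{2}$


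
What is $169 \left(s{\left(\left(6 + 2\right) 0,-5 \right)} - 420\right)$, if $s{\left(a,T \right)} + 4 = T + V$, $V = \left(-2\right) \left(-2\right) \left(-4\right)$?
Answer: $-75205$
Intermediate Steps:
$V = -16$ ($V = 4 \left(-4\right) = -16$)
$s{\left(a,T \right)} = -20 + T$ ($s{\left(a,T \right)} = -4 + \left(T - 16\right) = -4 + \left(-16 + T\right) = -20 + T$)
$169 \left(s{\left(\left(6 + 2\right) 0,-5 \right)} - 420\right) = 169 \left(\left(-20 - 5\right) - 420\right) = 169 \left(-25 - 420\right) = 169 \left(-445\right) = -75205$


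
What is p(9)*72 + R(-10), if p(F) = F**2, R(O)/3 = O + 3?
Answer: 5811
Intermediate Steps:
R(O) = 9 + 3*O (R(O) = 3*(O + 3) = 3*(3 + O) = 9 + 3*O)
p(9)*72 + R(-10) = 9**2*72 + (9 + 3*(-10)) = 81*72 + (9 - 30) = 5832 - 21 = 5811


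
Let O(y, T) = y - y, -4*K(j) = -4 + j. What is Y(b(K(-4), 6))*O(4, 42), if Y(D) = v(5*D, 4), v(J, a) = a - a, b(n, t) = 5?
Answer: 0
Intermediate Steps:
K(j) = 1 - j/4 (K(j) = -(-4 + j)/4 = 1 - j/4)
v(J, a) = 0
Y(D) = 0
O(y, T) = 0
Y(b(K(-4), 6))*O(4, 42) = 0*0 = 0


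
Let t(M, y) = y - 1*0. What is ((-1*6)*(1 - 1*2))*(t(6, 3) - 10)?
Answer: -42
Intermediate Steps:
t(M, y) = y (t(M, y) = y + 0 = y)
((-1*6)*(1 - 1*2))*(t(6, 3) - 10) = ((-1*6)*(1 - 1*2))*(3 - 10) = -6*(1 - 2)*(-7) = -6*(-1)*(-7) = 6*(-7) = -42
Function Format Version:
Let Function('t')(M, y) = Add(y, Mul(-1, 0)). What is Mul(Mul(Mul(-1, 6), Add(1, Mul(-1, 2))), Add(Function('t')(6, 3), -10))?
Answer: -42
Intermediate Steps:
Function('t')(M, y) = y (Function('t')(M, y) = Add(y, 0) = y)
Mul(Mul(Mul(-1, 6), Add(1, Mul(-1, 2))), Add(Function('t')(6, 3), -10)) = Mul(Mul(Mul(-1, 6), Add(1, Mul(-1, 2))), Add(3, -10)) = Mul(Mul(-6, Add(1, -2)), -7) = Mul(Mul(-6, -1), -7) = Mul(6, -7) = -42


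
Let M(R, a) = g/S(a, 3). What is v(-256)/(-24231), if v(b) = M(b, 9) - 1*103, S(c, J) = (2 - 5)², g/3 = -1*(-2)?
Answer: 307/72693 ≈ 0.0042232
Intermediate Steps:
g = 6 (g = 3*(-1*(-2)) = 3*2 = 6)
S(c, J) = 9 (S(c, J) = (-3)² = 9)
M(R, a) = ⅔ (M(R, a) = 6/9 = 6*(⅑) = ⅔)
v(b) = -307/3 (v(b) = ⅔ - 1*103 = ⅔ - 103 = -307/3)
v(-256)/(-24231) = -307/3/(-24231) = -307/3*(-1/24231) = 307/72693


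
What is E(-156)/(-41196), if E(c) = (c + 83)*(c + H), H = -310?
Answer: -17009/20598 ≈ -0.82576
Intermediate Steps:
E(c) = (-310 + c)*(83 + c) (E(c) = (c + 83)*(c - 310) = (83 + c)*(-310 + c) = (-310 + c)*(83 + c))
E(-156)/(-41196) = (-25730 + (-156)**2 - 227*(-156))/(-41196) = (-25730 + 24336 + 35412)*(-1/41196) = 34018*(-1/41196) = -17009/20598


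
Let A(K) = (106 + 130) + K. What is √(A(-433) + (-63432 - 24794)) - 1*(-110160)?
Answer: 110160 + I*√88423 ≈ 1.1016e+5 + 297.36*I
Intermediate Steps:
A(K) = 236 + K
√(A(-433) + (-63432 - 24794)) - 1*(-110160) = √((236 - 433) + (-63432 - 24794)) - 1*(-110160) = √(-197 - 88226) + 110160 = √(-88423) + 110160 = I*√88423 + 110160 = 110160 + I*√88423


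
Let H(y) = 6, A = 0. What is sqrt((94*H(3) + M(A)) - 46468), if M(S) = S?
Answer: 4*I*sqrt(2869) ≈ 214.25*I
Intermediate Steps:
sqrt((94*H(3) + M(A)) - 46468) = sqrt((94*6 + 0) - 46468) = sqrt((564 + 0) - 46468) = sqrt(564 - 46468) = sqrt(-45904) = 4*I*sqrt(2869)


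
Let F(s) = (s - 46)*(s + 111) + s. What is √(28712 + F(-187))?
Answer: 3*√5137 ≈ 215.02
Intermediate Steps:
F(s) = s + (-46 + s)*(111 + s) (F(s) = (-46 + s)*(111 + s) + s = s + (-46 + s)*(111 + s))
√(28712 + F(-187)) = √(28712 + (-5106 + (-187)² + 66*(-187))) = √(28712 + (-5106 + 34969 - 12342)) = √(28712 + 17521) = √46233 = 3*√5137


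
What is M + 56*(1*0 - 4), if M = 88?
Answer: -136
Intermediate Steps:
M + 56*(1*0 - 4) = 88 + 56*(1*0 - 4) = 88 + 56*(0 - 4) = 88 + 56*(-4) = 88 - 224 = -136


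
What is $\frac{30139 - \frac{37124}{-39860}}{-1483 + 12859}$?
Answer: $\frac{18771526}{7085115} \approx 2.6494$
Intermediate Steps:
$\frac{30139 - \frac{37124}{-39860}}{-1483 + 12859} = \frac{30139 - - \frac{9281}{9965}}{11376} = \left(30139 + \frac{9281}{9965}\right) \frac{1}{11376} = \frac{300344416}{9965} \cdot \frac{1}{11376} = \frac{18771526}{7085115}$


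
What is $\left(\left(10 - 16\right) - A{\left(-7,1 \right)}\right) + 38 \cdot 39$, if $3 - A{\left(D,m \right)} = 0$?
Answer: $1473$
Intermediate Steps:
$A{\left(D,m \right)} = 3$ ($A{\left(D,m \right)} = 3 - 0 = 3 + 0 = 3$)
$\left(\left(10 - 16\right) - A{\left(-7,1 \right)}\right) + 38 \cdot 39 = \left(\left(10 - 16\right) - 3\right) + 38 \cdot 39 = \left(\left(10 + \left(-18 + 2\right)\right) - 3\right) + 1482 = \left(\left(10 - 16\right) - 3\right) + 1482 = \left(-6 - 3\right) + 1482 = -9 + 1482 = 1473$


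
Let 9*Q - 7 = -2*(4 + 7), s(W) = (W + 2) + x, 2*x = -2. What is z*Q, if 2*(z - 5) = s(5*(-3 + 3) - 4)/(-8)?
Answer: -415/48 ≈ -8.6458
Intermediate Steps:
x = -1 (x = (½)*(-2) = -1)
s(W) = 1 + W (s(W) = (W + 2) - 1 = (2 + W) - 1 = 1 + W)
Q = -5/3 (Q = 7/9 + (-2*(4 + 7))/9 = 7/9 + (-2*11)/9 = 7/9 + (⅑)*(-22) = 7/9 - 22/9 = -5/3 ≈ -1.6667)
z = 83/16 (z = 5 + ((1 + (5*(-3 + 3) - 4))/(-8))/2 = 5 + ((1 + (5*0 - 4))*(-⅛))/2 = 5 + ((1 + (0 - 4))*(-⅛))/2 = 5 + ((1 - 4)*(-⅛))/2 = 5 + (-3*(-⅛))/2 = 5 + (½)*(3/8) = 5 + 3/16 = 83/16 ≈ 5.1875)
z*Q = (83/16)*(-5/3) = -415/48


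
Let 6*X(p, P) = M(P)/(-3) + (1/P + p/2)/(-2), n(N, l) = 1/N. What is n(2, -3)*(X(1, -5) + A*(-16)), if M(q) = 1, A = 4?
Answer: -23069/720 ≈ -32.040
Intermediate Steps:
X(p, P) = -1/18 - 1/(12*P) - p/24 (X(p, P) = (1/(-3) + (1/P + p/2)/(-2))/6 = (1*(-1/3) + (1/P + p*(1/2))*(-1/2))/6 = (-1/3 + (1/P + p/2)*(-1/2))/6 = (-1/3 + (-1/(2*P) - p/4))/6 = (-1/3 - 1/(2*P) - p/4)/6 = -1/18 - 1/(12*P) - p/24)
n(2, -3)*(X(1, -5) + A*(-16)) = ((1/72)*(-6 - 5*(-4 - 3*1))/(-5) + 4*(-16))/2 = ((1/72)*(-1/5)*(-6 - 5*(-4 - 3)) - 64)/2 = ((1/72)*(-1/5)*(-6 - 5*(-7)) - 64)/2 = ((1/72)*(-1/5)*(-6 + 35) - 64)/2 = ((1/72)*(-1/5)*29 - 64)/2 = (-29/360 - 64)/2 = (1/2)*(-23069/360) = -23069/720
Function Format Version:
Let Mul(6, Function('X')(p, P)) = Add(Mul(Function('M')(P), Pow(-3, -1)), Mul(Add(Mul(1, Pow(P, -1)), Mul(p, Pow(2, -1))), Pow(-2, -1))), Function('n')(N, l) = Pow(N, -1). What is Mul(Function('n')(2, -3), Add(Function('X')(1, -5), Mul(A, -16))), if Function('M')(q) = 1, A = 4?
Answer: Rational(-23069, 720) ≈ -32.040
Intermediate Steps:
Function('X')(p, P) = Add(Rational(-1, 18), Mul(Rational(-1, 12), Pow(P, -1)), Mul(Rational(-1, 24), p)) (Function('X')(p, P) = Mul(Rational(1, 6), Add(Mul(1, Pow(-3, -1)), Mul(Add(Mul(1, Pow(P, -1)), Mul(p, Pow(2, -1))), Pow(-2, -1)))) = Mul(Rational(1, 6), Add(Mul(1, Rational(-1, 3)), Mul(Add(Pow(P, -1), Mul(p, Rational(1, 2))), Rational(-1, 2)))) = Mul(Rational(1, 6), Add(Rational(-1, 3), Mul(Add(Pow(P, -1), Mul(Rational(1, 2), p)), Rational(-1, 2)))) = Mul(Rational(1, 6), Add(Rational(-1, 3), Add(Mul(Rational(-1, 2), Pow(P, -1)), Mul(Rational(-1, 4), p)))) = Mul(Rational(1, 6), Add(Rational(-1, 3), Mul(Rational(-1, 2), Pow(P, -1)), Mul(Rational(-1, 4), p))) = Add(Rational(-1, 18), Mul(Rational(-1, 12), Pow(P, -1)), Mul(Rational(-1, 24), p)))
Mul(Function('n')(2, -3), Add(Function('X')(1, -5), Mul(A, -16))) = Mul(Pow(2, -1), Add(Mul(Rational(1, 72), Pow(-5, -1), Add(-6, Mul(-5, Add(-4, Mul(-3, 1))))), Mul(4, -16))) = Mul(Rational(1, 2), Add(Mul(Rational(1, 72), Rational(-1, 5), Add(-6, Mul(-5, Add(-4, -3)))), -64)) = Mul(Rational(1, 2), Add(Mul(Rational(1, 72), Rational(-1, 5), Add(-6, Mul(-5, -7))), -64)) = Mul(Rational(1, 2), Add(Mul(Rational(1, 72), Rational(-1, 5), Add(-6, 35)), -64)) = Mul(Rational(1, 2), Add(Mul(Rational(1, 72), Rational(-1, 5), 29), -64)) = Mul(Rational(1, 2), Add(Rational(-29, 360), -64)) = Mul(Rational(1, 2), Rational(-23069, 360)) = Rational(-23069, 720)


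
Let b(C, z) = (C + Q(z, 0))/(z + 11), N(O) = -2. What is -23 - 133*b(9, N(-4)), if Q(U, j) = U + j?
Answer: -1138/9 ≈ -126.44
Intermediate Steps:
b(C, z) = (C + z)/(11 + z) (b(C, z) = (C + (z + 0))/(z + 11) = (C + z)/(11 + z))
-23 - 133*b(9, N(-4)) = -23 - 133*(9 - 2)/(11 - 2) = -23 - 133*7/9 = -23 - 931/9 = -1138/9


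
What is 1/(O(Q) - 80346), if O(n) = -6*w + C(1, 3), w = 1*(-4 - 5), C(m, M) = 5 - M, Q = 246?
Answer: -1/80290 ≈ -1.2455e-5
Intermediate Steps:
w = -9 (w = 1*(-9) = -9)
O(n) = 56 (O(n) = -6*(-9) + (5 - 1*3) = 54 + (5 - 3) = 54 + 2 = 56)
1/(O(Q) - 80346) = 1/(56 - 80346) = 1/(-80290) = -1/80290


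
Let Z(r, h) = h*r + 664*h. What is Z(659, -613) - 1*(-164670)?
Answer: -646329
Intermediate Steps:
Z(r, h) = 664*h + h*r
Z(659, -613) - 1*(-164670) = -613*(664 + 659) - 1*(-164670) = -613*1323 + 164670 = -810999 + 164670 = -646329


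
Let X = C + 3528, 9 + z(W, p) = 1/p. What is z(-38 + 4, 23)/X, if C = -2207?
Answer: -206/30383 ≈ -0.0067801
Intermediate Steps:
z(W, p) = -9 + 1/p
X = 1321 (X = -2207 + 3528 = 1321)
z(-38 + 4, 23)/X = (-9 + 1/23)/1321 = (-9 + 1/23)*(1/1321) = -206/23*1/1321 = -206/30383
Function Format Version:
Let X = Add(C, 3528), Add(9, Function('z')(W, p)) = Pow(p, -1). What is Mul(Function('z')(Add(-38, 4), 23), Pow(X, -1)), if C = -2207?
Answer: Rational(-206, 30383) ≈ -0.0067801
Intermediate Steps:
Function('z')(W, p) = Add(-9, Pow(p, -1))
X = 1321 (X = Add(-2207, 3528) = 1321)
Mul(Function('z')(Add(-38, 4), 23), Pow(X, -1)) = Mul(Add(-9, Pow(23, -1)), Pow(1321, -1)) = Mul(Add(-9, Rational(1, 23)), Rational(1, 1321)) = Mul(Rational(-206, 23), Rational(1, 1321)) = Rational(-206, 30383)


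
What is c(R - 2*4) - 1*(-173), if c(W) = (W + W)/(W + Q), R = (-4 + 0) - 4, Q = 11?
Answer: 897/5 ≈ 179.40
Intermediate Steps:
R = -8 (R = -4 - 4 = -8)
c(W) = 2*W/(11 + W) (c(W) = (W + W)/(W + 11) = (2*W)/(11 + W) = 2*W/(11 + W))
c(R - 2*4) - 1*(-173) = 2*(-8 - 2*4)/(11 + (-8 - 2*4)) - 1*(-173) = 2*(-8 - 8)/(11 + (-8 - 8)) + 173 = 2*(-16)/(11 - 16) + 173 = 2*(-16)/(-5) + 173 = 2*(-16)*(-⅕) + 173 = 32/5 + 173 = 897/5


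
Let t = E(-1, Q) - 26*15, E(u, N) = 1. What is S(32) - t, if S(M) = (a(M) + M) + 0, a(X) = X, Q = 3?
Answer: 453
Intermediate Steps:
S(M) = 2*M (S(M) = (M + M) + 0 = 2*M + 0 = 2*M)
t = -389 (t = 1 - 26*15 = 1 - 390 = -389)
S(32) - t = 2*32 - 1*(-389) = 64 + 389 = 453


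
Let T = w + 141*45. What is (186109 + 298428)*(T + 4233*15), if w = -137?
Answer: 33773682511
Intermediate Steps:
T = 6208 (T = -137 + 141*45 = -137 + 6345 = 6208)
(186109 + 298428)*(T + 4233*15) = (186109 + 298428)*(6208 + 4233*15) = 484537*(6208 + 63495) = 484537*69703 = 33773682511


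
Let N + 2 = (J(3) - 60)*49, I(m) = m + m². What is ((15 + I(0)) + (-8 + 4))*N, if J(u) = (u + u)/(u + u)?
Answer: -31823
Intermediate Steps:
J(u) = 1 (J(u) = (2*u)/((2*u)) = (2*u)*(1/(2*u)) = 1)
N = -2893 (N = -2 + (1 - 60)*49 = -2 - 59*49 = -2 - 2891 = -2893)
((15 + I(0)) + (-8 + 4))*N = ((15 + 0*(1 + 0)) + (-8 + 4))*(-2893) = ((15 + 0*1) - 4)*(-2893) = ((15 + 0) - 4)*(-2893) = (15 - 4)*(-2893) = 11*(-2893) = -31823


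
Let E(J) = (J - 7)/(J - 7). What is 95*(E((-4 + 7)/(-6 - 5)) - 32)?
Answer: -2945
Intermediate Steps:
E(J) = 1 (E(J) = (-7 + J)/(-7 + J) = 1)
95*(E((-4 + 7)/(-6 - 5)) - 32) = 95*(1 - 32) = 95*(-31) = -2945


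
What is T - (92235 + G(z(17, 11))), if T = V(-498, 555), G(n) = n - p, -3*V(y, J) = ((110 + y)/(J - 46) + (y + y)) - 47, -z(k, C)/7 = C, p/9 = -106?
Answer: -141650749/1527 ≈ -92764.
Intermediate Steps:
p = -954 (p = 9*(-106) = -954)
z(k, C) = -7*C
V(y, J) = 47/3 - 2*y/3 - (110 + y)/(3*(-46 + J)) (V(y, J) = -(((110 + y)/(J - 46) + (y + y)) - 47)/3 = -(((110 + y)/(-46 + J) + 2*y) - 47)/3 = -((2*y + (110 + y)/(-46 + J)) - 47)/3 = -(-47 + 2*y + (110 + y)/(-46 + J))/3 = 47/3 - 2*y/3 - (110 + y)/(3*(-46 + J)))
G(n) = 954 + n (G(n) = n - 1*(-954) = n + 954 = 954 + n)
T = 531275/1527 (T = (-2272 + 47*555 + 91*(-498) - 2*555*(-498))/(3*(-46 + 555)) = (1/3)*(-2272 + 26085 - 45318 + 552780)/509 = (1/3)*(1/509)*531275 = 531275/1527 ≈ 347.92)
T - (92235 + G(z(17, 11))) = 531275/1527 - (92235 + (954 - 7*11)) = 531275/1527 - (92235 + (954 - 77)) = 531275/1527 - (92235 + 877) = 531275/1527 - 1*93112 = 531275/1527 - 93112 = -141650749/1527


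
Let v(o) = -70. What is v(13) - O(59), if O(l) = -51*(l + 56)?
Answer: 5795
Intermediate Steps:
O(l) = -2856 - 51*l (O(l) = -51*(56 + l) = -2856 - 51*l)
v(13) - O(59) = -70 - (-2856 - 51*59) = -70 - (-2856 - 3009) = -70 - 1*(-5865) = -70 + 5865 = 5795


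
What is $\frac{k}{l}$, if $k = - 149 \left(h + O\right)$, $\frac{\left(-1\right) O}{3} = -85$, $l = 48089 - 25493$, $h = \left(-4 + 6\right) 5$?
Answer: $- \frac{39485}{22596} \approx -1.7474$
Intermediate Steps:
$h = 10$ ($h = 2 \cdot 5 = 10$)
$l = 22596$ ($l = 48089 - 25493 = 22596$)
$O = 255$ ($O = \left(-3\right) \left(-85\right) = 255$)
$k = -39485$ ($k = - 149 \left(10 + 255\right) = \left(-149\right) 265 = -39485$)
$\frac{k}{l} = - \frac{39485}{22596}$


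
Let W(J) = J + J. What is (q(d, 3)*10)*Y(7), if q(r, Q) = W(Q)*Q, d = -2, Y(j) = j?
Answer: 1260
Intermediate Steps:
W(J) = 2*J
q(r, Q) = 2*Q² (q(r, Q) = (2*Q)*Q = 2*Q²)
(q(d, 3)*10)*Y(7) = ((2*3²)*10)*7 = ((2*9)*10)*7 = (18*10)*7 = 180*7 = 1260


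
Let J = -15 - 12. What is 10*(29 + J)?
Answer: 20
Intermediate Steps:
J = -27
10*(29 + J) = 10*(29 - 27) = 10*2 = 20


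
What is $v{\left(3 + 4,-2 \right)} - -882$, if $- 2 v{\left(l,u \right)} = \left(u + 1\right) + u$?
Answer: $\frac{1767}{2} \approx 883.5$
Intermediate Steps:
$v{\left(l,u \right)} = - \frac{1}{2} - u$ ($v{\left(l,u \right)} = - \frac{\left(u + 1\right) + u}{2} = - \frac{\left(1 + u\right) + u}{2} = - \frac{1 + 2 u}{2} = - \frac{1}{2} - u$)
$v{\left(3 + 4,-2 \right)} - -882 = \left(- \frac{1}{2} - -2\right) - -882 = \left(- \frac{1}{2} + 2\right) + 882 = \frac{3}{2} + 882 = \frac{1767}{2}$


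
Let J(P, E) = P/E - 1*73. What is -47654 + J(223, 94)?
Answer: -4486115/94 ≈ -47725.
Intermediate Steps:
J(P, E) = -73 + P/E (J(P, E) = P/E - 73 = -73 + P/E)
-47654 + J(223, 94) = -47654 + (-73 + 223/94) = -47654 - 6639/94 = -4486115/94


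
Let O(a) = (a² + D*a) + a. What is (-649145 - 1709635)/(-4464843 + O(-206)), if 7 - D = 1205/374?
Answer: 44109186/82717417 ≈ 0.53325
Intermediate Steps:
D = 1413/374 (D = 7 - 1205/374 = 1413/374 ≈ 3.7781)
O(a) = a² + 1787*a/374 (O(a) = (a² + 1413*a/374) + a = a² + 1787*a/374)
(-649145 - 1709635)/(-4464843 + O(-206)) = (-649145 - 1709635)/(-4464843 + (1/374)*(-206)*(1787 + 374*(-206))) = -2358780/(-4464843 + (1/374)*(-206)*(1787 - 77044)) = -2358780/(-4464843 + (1/374)*(-206)*(-75257)) = -2358780/(-4464843 + 7751471/187) = -2358780/(-827174170/187) = -2358780*(-187/827174170) = 44109186/82717417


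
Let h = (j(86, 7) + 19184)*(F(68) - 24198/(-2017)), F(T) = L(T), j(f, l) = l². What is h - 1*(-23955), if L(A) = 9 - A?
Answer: -1775067330/2017 ≈ -8.8005e+5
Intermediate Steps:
F(T) = 9 - T
h = -1823384565/2017 (h = (7² + 19184)*((9 - 1*68) - 24198/(-2017)) = (49 + 19184)*((9 - 68) - 24198*(-1/2017)) = 19233*(-59 + 24198/2017) = 19233*(-94805/2017) = -1823384565/2017 ≈ -9.0401e+5)
h - 1*(-23955) = -1823384565/2017 - 1*(-23955) = -1823384565/2017 + 23955 = -1775067330/2017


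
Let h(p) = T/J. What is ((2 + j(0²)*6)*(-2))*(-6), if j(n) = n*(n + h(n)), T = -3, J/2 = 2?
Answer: 24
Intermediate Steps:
J = 4 (J = 2*2 = 4)
h(p) = -¾ (h(p) = -3/4 = -3*¼ = -¾)
j(n) = n*(-¾ + n) (j(n) = n*(n - ¾) = n*(-¾ + n))
((2 + j(0²)*6)*(-2))*(-6) = ((2 + ((¼)*0²*(-3 + 4*0²))*6)*(-2))*(-6) = ((2 + ((¼)*0*(-3 + 4*0))*6)*(-2))*(-6) = ((2 + ((¼)*0*(-3 + 0))*6)*(-2))*(-6) = ((2 + ((¼)*0*(-3))*6)*(-2))*(-6) = ((2 + 0*6)*(-2))*(-6) = ((2 + 0)*(-2))*(-6) = (2*(-2))*(-6) = -4*(-6) = 24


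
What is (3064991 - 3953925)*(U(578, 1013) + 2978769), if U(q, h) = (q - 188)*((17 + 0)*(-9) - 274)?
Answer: -2499894863226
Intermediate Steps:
U(q, h) = 80276 - 427*q (U(q, h) = (-188 + q)*(17*(-9) - 274) = (-188 + q)*(-153 - 274) = (-188 + q)*(-427) = 80276 - 427*q)
(3064991 - 3953925)*(U(578, 1013) + 2978769) = (3064991 - 3953925)*((80276 - 427*578) + 2978769) = -888934*((80276 - 246806) + 2978769) = -888934*(-166530 + 2978769) = -888934*2812239 = -2499894863226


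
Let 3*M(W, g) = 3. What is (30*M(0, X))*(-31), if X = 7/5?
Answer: -930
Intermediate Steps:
X = 7/5 (X = 7*(1/5) = 7/5 ≈ 1.4000)
M(W, g) = 1 (M(W, g) = (1/3)*3 = 1)
(30*M(0, X))*(-31) = (30*1)*(-31) = 30*(-31) = -930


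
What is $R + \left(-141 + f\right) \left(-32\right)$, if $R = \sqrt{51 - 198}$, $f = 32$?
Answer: $3488 + 7 i \sqrt{3} \approx 3488.0 + 12.124 i$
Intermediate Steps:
$R = 7 i \sqrt{3}$ ($R = \sqrt{-147} = 7 i \sqrt{3} \approx 12.124 i$)
$R + \left(-141 + f\right) \left(-32\right) = 7 i \sqrt{3} + \left(-141 + 32\right) \left(-32\right) = 7 i \sqrt{3} - -3488 = 7 i \sqrt{3} + 3488 = 3488 + 7 i \sqrt{3}$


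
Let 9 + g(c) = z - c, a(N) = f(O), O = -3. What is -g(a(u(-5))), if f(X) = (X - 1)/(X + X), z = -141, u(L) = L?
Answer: 452/3 ≈ 150.67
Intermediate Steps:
f(X) = (-1 + X)/(2*X) (f(X) = (-1 + X)/((2*X)) = (-1 + X)*(1/(2*X)) = (-1 + X)/(2*X))
a(N) = ⅔ (a(N) = (½)*(-1 - 3)/(-3) = (½)*(-⅓)*(-4) = ⅔)
g(c) = -150 - c (g(c) = -9 + (-141 - c) = -150 - c)
-g(a(u(-5))) = -(-150 - 1*⅔) = -(-150 - ⅔) = -1*(-452/3) = 452/3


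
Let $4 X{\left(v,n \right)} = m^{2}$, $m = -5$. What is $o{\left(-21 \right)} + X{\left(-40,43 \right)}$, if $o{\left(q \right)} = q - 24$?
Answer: $- \frac{155}{4} \approx -38.75$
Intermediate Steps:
$o{\left(q \right)} = -24 + q$
$X{\left(v,n \right)} = \frac{25}{4}$ ($X{\left(v,n \right)} = \frac{\left(-5\right)^{2}}{4} = \frac{1}{4} \cdot 25 = \frac{25}{4}$)
$o{\left(-21 \right)} + X{\left(-40,43 \right)} = \left(-24 - 21\right) + \frac{25}{4} = -45 + \frac{25}{4} = - \frac{155}{4}$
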